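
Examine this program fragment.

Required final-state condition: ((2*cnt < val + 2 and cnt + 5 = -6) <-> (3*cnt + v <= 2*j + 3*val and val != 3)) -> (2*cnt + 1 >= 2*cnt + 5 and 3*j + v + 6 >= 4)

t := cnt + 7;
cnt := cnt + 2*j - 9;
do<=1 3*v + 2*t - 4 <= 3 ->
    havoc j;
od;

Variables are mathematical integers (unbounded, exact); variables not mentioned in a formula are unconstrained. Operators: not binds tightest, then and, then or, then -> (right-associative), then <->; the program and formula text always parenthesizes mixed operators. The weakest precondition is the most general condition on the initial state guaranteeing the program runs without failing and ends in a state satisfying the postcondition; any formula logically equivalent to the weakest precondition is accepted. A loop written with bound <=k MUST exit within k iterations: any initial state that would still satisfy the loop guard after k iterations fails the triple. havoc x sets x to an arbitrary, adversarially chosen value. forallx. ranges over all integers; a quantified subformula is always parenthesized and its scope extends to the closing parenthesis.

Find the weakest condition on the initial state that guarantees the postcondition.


Working backward. After the program, the postcondition ((2*cnt < val + 2 and cnt + 5 = -6) <-> (3*cnt + v <= 2*j + 3*val and val != 3)) -> (2*cnt + 1 >= 2*cnt + 5 and 3*j + v + 6 >= 4) must hold; in canonical form it is not ((2*cnt < val + 2 and cnt = -11) <-> (3*cnt + v <= 2*j + 3*val and val != 3)).
Before the loop (bound <=1), unroll the exhaustion recursion (WP_0 = exit-now case; WP_j = one more guarded iteration, up to j = 1):
  WP_0: (not (2*t + 3*v <= 7)) and (not ((2*cnt < val + 2 and cnt = -11) <-> (3*cnt + v <= 2*j + 3*val and val != 3)))
  WP_1: (2*t + 3*v <= 7 -> (forall j_1. ((not (2*t + 3*v <= 7)) and (not ((2*cnt < val + 2 and cnt = -11) <-> (3*cnt + v <= 2*j_1 + 3*val and val != 3)))))) and ((not (2*t + 3*v <= 7)) -> (not ((2*cnt < val + 2 and cnt = -11) <-> (3*cnt + v <= 2*j + 3*val and val != 3))))
So before the loop: (2*t + 3*v <= 7 -> (forall j_1. ((not (2*t + 3*v <= 7)) and (not ((2*cnt < val + 2 and cnt = -11) <-> (3*cnt + v <= 2*j_1 + 3*val and val != 3)))))) and ((not (2*t + 3*v <= 7)) -> (not ((2*cnt < val + 2 and cnt = -11) <-> (3*cnt + v <= 2*j + 3*val and val != 3))))
Before cnt := cnt + 2*j - 9: (2*t + 3*v <= 7 -> (forall j_1. ((not (2*t + 3*v <= 7)) and (not ((2*cnt + 4*j < val + 20 and cnt + 2*j = -2) <-> (3*cnt + 6*j + v <= 2*j_1 + 3*val + 27 and val != 3)))))) and ((not (2*t + 3*v <= 7)) -> (not ((2*cnt + 4*j < val + 20 and cnt + 2*j = -2) <-> (3*cnt + 4*j + v <= 3*val + 27 and val != 3))))
Before t := cnt + 7: (2*cnt + 3*v <= -7 -> (forall j_1. ((not (2*cnt + 3*v <= -7)) and (not ((2*cnt + 4*j < val + 20 and cnt + 2*j = -2) <-> (3*cnt + 6*j + v <= 2*j_1 + 3*val + 27 and val != 3)))))) and ((not (2*cnt + 3*v <= -7)) -> (not ((2*cnt + 4*j < val + 20 and cnt + 2*j = -2) <-> (3*cnt + 4*j + v <= 3*val + 27 and val != 3))))
Answer: WP = (2*cnt + 3*v <= -7 -> (forall j_1. ((not (2*cnt + 3*v <= -7)) and (not ((2*cnt + 4*j < val + 20 and cnt + 2*j = -2) <-> (3*cnt + 6*j + v <= 2*j_1 + 3*val + 27 and val != 3)))))) and ((not (2*cnt + 3*v <= -7)) -> (not ((2*cnt + 4*j < val + 20 and cnt + 2*j = -2) <-> (3*cnt + 4*j + v <= 3*val + 27 and val != 3))))


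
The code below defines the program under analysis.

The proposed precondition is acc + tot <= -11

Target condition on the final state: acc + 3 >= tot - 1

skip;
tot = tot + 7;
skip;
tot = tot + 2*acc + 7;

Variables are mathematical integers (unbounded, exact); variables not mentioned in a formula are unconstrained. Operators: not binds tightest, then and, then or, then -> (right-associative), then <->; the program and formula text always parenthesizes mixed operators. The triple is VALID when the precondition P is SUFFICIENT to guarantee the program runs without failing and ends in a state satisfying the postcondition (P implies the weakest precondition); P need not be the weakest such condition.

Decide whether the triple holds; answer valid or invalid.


Working backward. After the program, the postcondition acc + 3 >= tot - 1 must hold; in canonical form it is acc >= tot - 4.
Before tot := tot + 2*acc + 7: acc + tot <= -3
Before skip: acc + tot <= -3
Before tot := tot + 7: acc + tot <= -10
Before skip: acc + tot <= -10
The weakest precondition is acc + tot <= -10.
Check whether acc + tot <= -11 implies it.
Every state satisfying the precondition satisfies the weakest precondition: the implication holds.
Answer: valid


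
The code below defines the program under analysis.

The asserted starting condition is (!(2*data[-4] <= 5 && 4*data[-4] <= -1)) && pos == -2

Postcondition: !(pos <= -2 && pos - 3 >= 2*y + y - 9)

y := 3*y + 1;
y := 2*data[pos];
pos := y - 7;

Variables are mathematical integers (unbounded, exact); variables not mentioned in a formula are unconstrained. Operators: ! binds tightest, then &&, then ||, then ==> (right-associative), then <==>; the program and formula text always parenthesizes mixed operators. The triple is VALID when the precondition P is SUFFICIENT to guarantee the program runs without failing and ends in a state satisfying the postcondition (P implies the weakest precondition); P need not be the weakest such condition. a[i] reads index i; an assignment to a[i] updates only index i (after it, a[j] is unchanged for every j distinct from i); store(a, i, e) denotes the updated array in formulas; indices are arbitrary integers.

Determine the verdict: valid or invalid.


Working backward. After the program, the postcondition !(pos <= -2 && pos - 3 >= 2*y + y - 9) must hold; in canonical form it is !(pos <= -2 && pos >= 3*y - 6).
Before pos := y - 7: !(y <= 5 && 2*y <= -1)
Before y := 2*data[pos]: !(2*data[pos] <= 5 && 4*data[pos] <= -1)
Before y := 3*y + 1: !(2*data[pos] <= 5 && 4*data[pos] <= -1)
The weakest precondition is !(2*data[pos] <= 5 && 4*data[pos] <= -1).
Check whether (!(2*data[-4] <= 5 && 4*data[-4] <= -1)) && pos == -2 implies it.
Countermodel: at the initial state data = {[-4] = 0, [-2] = -1, elsewhere 0}, pos = -2, the precondition holds but the weakest precondition fails.
Answer: invalid


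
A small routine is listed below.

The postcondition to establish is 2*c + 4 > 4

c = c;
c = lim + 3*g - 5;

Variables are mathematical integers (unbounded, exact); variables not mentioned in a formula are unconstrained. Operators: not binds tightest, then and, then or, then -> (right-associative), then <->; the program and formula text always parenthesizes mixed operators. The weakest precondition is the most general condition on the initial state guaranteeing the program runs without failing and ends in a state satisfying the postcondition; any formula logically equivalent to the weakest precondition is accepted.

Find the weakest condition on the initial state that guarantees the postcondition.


Working backward. After the program, the postcondition 2*c + 4 > 4 must hold; in canonical form it is 2*c > 0.
Before c := lim + 3*g - 5: 6*g + 2*lim > 10
Before c := c: 6*g + 2*lim > 10
Answer: WP = 6*g + 2*lim > 10


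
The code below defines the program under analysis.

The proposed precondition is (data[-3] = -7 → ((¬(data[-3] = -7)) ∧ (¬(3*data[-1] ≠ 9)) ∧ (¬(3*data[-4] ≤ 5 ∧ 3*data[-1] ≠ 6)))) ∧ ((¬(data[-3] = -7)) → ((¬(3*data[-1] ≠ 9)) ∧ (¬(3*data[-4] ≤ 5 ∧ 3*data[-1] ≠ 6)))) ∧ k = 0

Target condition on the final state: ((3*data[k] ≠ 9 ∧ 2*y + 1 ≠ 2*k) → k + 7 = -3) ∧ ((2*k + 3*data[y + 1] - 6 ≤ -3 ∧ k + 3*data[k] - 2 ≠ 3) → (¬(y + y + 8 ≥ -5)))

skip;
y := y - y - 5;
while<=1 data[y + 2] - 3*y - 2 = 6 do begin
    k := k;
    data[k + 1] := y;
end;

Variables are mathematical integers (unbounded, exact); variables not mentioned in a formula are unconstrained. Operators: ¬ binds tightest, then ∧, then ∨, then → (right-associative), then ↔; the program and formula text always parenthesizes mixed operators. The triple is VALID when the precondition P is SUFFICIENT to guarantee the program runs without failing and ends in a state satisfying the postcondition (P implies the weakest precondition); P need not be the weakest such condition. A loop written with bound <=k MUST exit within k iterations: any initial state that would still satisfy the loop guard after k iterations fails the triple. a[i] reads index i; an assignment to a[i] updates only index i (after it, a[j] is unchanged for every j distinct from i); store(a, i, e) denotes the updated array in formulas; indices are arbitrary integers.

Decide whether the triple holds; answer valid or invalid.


Working backward. After the program, the postcondition ((3*data[k] ≠ 9 ∧ 2*y + 1 ≠ 2*k) → k + 7 = -3) ∧ ((2*k + 3*data[y + 1] - 6 ≤ -3 ∧ k + 3*data[k] - 2 ≠ 3) → (¬(y + y + 8 ≥ -5))) must hold; in canonical form it is ((3*data[k] ≠ 9 ∧ 2*y ≠ 2*k - 1) → k = -10) ∧ ((3*data[y + 1] + 2*k ≤ 3 ∧ 3*data[k] + k ≠ 5) → (¬(2*y ≥ -13))).
Before the loop (bound <=1), unroll the exhaustion recursion (WP_0 = exit-now case; WP_j = one more guarded iteration, up to j = 1):
  WP_0: (¬(data[y + 2] = 3*y + 8)) ∧ ((3*data[k] ≠ 9 ∧ 2*y ≠ 2*k - 1) → k = -10) ∧ ((3*data[y + 1] + 2*k ≤ 3 ∧ 3*data[k] + k ≠ 5) → (¬(2*y ≥ -13)))
  WP_1: (data[y + 2] = 3*y + 8 → ((¬(store(data, k + 1, y)[y + 2] = 3*y + 8)) ∧ ((3*store(data, k + 1, y)[k] ≠ 9 ∧ 2*y ≠ 2*k - 1) → k = -10) ∧ ((3*store(data, k + 1, y)[y + 1] + 2*k ≤ 3 ∧ 3*store(data, k + 1, y)[k] + k ≠ 5) → (¬(2*y ≥ -13))))) ∧ ((¬(data[y + 2] = 3*y + 8)) → (((3*data[k] ≠ 9 ∧ 2*y ≠ 2*k - 1) → k = -10) ∧ ((3*data[y + 1] + 2*k ≤ 3 ∧ 3*data[k] + k ≠ 5) → (¬(2*y ≥ -13)))))
So before the loop: (data[y + 2] = 3*y + 8 → ((¬(store(data, k + 1, y)[y + 2] = 3*y + 8)) ∧ ((3*store(data, k + 1, y)[k] ≠ 9 ∧ 2*y ≠ 2*k - 1) → k = -10) ∧ ((3*store(data, k + 1, y)[y + 1] + 2*k ≤ 3 ∧ 3*store(data, k + 1, y)[k] + k ≠ 5) → (¬(2*y ≥ -13))))) ∧ ((¬(data[y + 2] = 3*y + 8)) → (((3*data[k] ≠ 9 ∧ 2*y ≠ 2*k - 1) → k = -10) ∧ ((3*data[y + 1] + 2*k ≤ 3 ∧ 3*data[k] + k ≠ 5) → (¬(2*y ≥ -13)))))
Before y := y - y - 5: (data[-3] = -7 → ((¬(store(data, k + 1, -5)[-3] = -7)) ∧ ((3*store(data, k + 1, -5)[k] ≠ 9 ∧ 2*k ≠ -9) → k = -10) ∧ (¬(3*store(data, k + 1, -5)[-4] + 2*k ≤ 3 ∧ 3*store(data, k + 1, -5)[k] + k ≠ 5)))) ∧ ((¬(data[-3] = -7)) → (((3*data[k] ≠ 9 ∧ 2*k ≠ -9) → k = -10) ∧ (¬(3*data[-4] + 2*k ≤ 3 ∧ 3*data[k] + k ≠ 5))))
Before skip: (data[-3] = -7 → ((¬(store(data, k + 1, -5)[-3] = -7)) ∧ ((3*store(data, k + 1, -5)[k] ≠ 9 ∧ 2*k ≠ -9) → k = -10) ∧ (¬(3*store(data, k + 1, -5)[-4] + 2*k ≤ 3 ∧ 3*store(data, k + 1, -5)[k] + k ≠ 5)))) ∧ ((¬(data[-3] = -7)) → (((3*data[k] ≠ 9 ∧ 2*k ≠ -9) → k = -10) ∧ (¬(3*data[-4] + 2*k ≤ 3 ∧ 3*data[k] + k ≠ 5))))
The weakest precondition is (data[-3] = -7 → ((¬(store(data, k + 1, -5)[-3] = -7)) ∧ ((3*store(data, k + 1, -5)[k] ≠ 9 ∧ 2*k ≠ -9) → k = -10) ∧ (¬(3*store(data, k + 1, -5)[-4] + 2*k ≤ 3 ∧ 3*store(data, k + 1, -5)[k] + k ≠ 5)))) ∧ ((¬(data[-3] = -7)) → (((3*data[k] ≠ 9 ∧ 2*k ≠ -9) → k = -10) ∧ (¬(3*data[-4] + 2*k ≤ 3 ∧ 3*data[k] + k ≠ 5)))).
Check whether (data[-3] = -7 → ((¬(data[-3] = -7)) ∧ (¬(3*data[-1] ≠ 9)) ∧ (¬(3*data[-4] ≤ 5 ∧ 3*data[-1] ≠ 6)))) ∧ ((¬(data[-3] = -7)) → ((¬(3*data[-1] ≠ 9)) ∧ (¬(3*data[-4] ≤ 5 ∧ 3*data[-1] ≠ 6)))) ∧ k = 0 implies it.
Countermodel: at the initial state data = {[-4] = 2, [-3] = 4, [-1] = 3, [0] = 5, [1] = 3, elsewhere 3}, k = 0, the precondition holds but the weakest precondition fails.
Answer: invalid


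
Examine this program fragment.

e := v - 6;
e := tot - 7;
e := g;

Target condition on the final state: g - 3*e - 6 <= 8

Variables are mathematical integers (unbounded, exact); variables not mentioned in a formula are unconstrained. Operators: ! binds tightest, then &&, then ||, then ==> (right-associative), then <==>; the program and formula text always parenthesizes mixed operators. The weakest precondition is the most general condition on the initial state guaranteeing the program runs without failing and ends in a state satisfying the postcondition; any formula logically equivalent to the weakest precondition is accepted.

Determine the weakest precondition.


Working backward. After the program, the postcondition g - 3*e - 6 <= 8 must hold; in canonical form it is g <= 3*e + 14.
Before e := g: 2*g >= -14
Before e := tot - 7: 2*g >= -14
Before e := v - 6: 2*g >= -14
Answer: WP = 2*g >= -14


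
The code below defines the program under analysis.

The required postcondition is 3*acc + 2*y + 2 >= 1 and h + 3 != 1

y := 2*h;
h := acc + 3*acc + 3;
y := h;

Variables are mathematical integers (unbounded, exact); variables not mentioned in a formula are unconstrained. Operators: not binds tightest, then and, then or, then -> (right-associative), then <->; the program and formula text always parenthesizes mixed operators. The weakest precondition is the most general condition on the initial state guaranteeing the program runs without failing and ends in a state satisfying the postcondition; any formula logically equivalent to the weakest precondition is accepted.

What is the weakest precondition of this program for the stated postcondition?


Working backward. After the program, the postcondition 3*acc + 2*y + 2 >= 1 and h + 3 != 1 must hold; in canonical form it is 3*acc + 2*y >= -1 and h != -2.
Before y := h: 3*acc + 2*h >= -1 and h != -2
Before h := acc + 3*acc + 3: 11*acc >= -7 and 4*acc != -5
Before y := 2*h: 11*acc >= -7 and 4*acc != -5
Answer: WP = 11*acc >= -7 and 4*acc != -5


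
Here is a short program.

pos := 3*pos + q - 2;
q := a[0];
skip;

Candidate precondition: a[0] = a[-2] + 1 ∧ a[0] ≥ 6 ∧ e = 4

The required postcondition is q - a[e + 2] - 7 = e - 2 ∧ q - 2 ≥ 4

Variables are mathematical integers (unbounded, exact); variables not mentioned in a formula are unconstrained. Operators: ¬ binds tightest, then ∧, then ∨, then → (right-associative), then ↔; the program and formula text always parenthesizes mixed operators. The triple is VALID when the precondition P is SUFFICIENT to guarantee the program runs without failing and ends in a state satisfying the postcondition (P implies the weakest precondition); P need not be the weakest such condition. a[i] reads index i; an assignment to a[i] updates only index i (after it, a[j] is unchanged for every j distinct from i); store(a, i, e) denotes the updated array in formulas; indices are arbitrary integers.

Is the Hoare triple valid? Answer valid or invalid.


Working backward. After the program, the postcondition q - a[e + 2] - 7 = e - 2 ∧ q - 2 ≥ 4 must hold; in canonical form it is q = a[e + 2] + e + 5 ∧ q ≥ 6.
Before skip: q = a[e + 2] + e + 5 ∧ q ≥ 6
Before q := a[0]: a[0] = a[e + 2] + e + 5 ∧ a[0] ≥ 6
Before pos := 3*pos + q - 2: a[0] = a[e + 2] + e + 5 ∧ a[0] ≥ 6
The weakest precondition is a[0] = a[e + 2] + e + 5 ∧ a[0] ≥ 6.
Check whether a[0] = a[-2] + 1 ∧ a[0] ≥ 6 ∧ e = 4 implies it.
Countermodel: at the initial state a = {[-2] = 7045, [0] = 7046, [6] = 7036, elsewhere 7046}, e = 4, the precondition holds but the weakest precondition fails.
Answer: invalid


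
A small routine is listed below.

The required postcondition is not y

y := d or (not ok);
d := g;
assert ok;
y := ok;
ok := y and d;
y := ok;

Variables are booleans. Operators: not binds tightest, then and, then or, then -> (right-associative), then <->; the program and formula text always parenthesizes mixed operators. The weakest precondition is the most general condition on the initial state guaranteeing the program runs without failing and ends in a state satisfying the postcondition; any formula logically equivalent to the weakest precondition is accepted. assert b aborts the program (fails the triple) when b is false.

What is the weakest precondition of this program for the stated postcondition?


Working backward. After the program, not y must hold.
Before y := ok: not ok
Before ok := y and d: not (y and d)
Before y := ok: not (ok and d)
Before assert ok: ok and (not (ok and d))
Before d := g: ok and (not (ok and g))
Before y := d or (not ok): ok and (not (ok and g))
Answer: WP = ok and (not (ok and g))


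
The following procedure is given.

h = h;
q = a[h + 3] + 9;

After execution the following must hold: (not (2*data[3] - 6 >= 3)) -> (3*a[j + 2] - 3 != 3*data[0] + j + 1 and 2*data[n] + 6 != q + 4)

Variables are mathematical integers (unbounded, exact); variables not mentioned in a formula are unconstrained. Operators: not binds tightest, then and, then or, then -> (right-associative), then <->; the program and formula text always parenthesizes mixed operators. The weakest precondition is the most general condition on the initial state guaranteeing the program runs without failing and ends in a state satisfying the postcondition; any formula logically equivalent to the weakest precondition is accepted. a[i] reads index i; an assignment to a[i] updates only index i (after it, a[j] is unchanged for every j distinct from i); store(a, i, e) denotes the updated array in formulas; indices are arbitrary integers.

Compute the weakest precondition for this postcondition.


Working backward. After the program, the postcondition (not (2*data[3] - 6 >= 3)) -> (3*a[j + 2] - 3 != 3*data[0] + j + 1 and 2*data[n] + 6 != q + 4) must hold; in canonical form it is (not (2*data[3] >= 9)) -> (3*a[j + 2] != 3*data[0] + j + 4 and 2*data[n] != q - 2).
Before q := a[h + 3] + 9: (not (2*data[3] >= 9)) -> (3*a[j + 2] != 3*data[0] + j + 4 and 2*data[n] != a[h + 3] + 7)
Before h := h: (not (2*data[3] >= 9)) -> (3*a[j + 2] != 3*data[0] + j + 4 and 2*data[n] != a[h + 3] + 7)
Answer: WP = (not (2*data[3] >= 9)) -> (3*a[j + 2] != 3*data[0] + j + 4 and 2*data[n] != a[h + 3] + 7)


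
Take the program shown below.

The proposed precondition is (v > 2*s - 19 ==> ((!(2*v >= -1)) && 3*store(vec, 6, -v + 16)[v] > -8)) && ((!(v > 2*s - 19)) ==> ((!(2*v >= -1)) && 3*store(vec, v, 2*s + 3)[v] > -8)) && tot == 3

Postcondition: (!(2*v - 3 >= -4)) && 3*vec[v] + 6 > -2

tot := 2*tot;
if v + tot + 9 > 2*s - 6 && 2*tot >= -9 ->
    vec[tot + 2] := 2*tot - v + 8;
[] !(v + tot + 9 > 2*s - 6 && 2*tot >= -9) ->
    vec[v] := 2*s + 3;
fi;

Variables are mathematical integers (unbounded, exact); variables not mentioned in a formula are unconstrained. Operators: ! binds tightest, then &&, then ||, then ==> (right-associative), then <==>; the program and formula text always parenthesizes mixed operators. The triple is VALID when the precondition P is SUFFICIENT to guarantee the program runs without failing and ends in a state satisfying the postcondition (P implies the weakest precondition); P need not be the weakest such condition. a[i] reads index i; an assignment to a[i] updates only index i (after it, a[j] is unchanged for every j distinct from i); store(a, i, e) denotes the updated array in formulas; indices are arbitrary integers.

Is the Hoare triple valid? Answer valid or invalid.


Working backward. After the program, the postcondition (!(2*v - 3 >= -4)) && 3*vec[v] + 6 > -2 must hold; in canonical form it is (!(2*v >= -1)) && 3*vec[v] > -8.
Then branch requires (!(2*v >= -1)) && 3*store(vec, tot + 2, 2*tot - v + 8)[v] > -8; else branch requires (!(2*v >= -1)) && 3*store(vec, v, 2*s + 3)[v] > -8.
Before the if: ((tot + v > 2*s - 15 && 2*tot >= -9) ==> ((!(2*v >= -1)) && 3*store(vec, tot + 2, 2*tot - v + 8)[v] > -8)) && ((!(tot + v > 2*s - 15 && 2*tot >= -9)) ==> ((!(2*v >= -1)) && 3*store(vec, v, 2*s + 3)[v] > -8))
Before tot := 2*tot: ((2*tot + v > 2*s - 15 && 4*tot >= -9) ==> ((!(2*v >= -1)) && 3*store(vec, 2*tot + 2, 4*tot - v + 8)[v] > -8)) && ((!(2*tot + v > 2*s - 15 && 4*tot >= -9)) ==> ((!(2*v >= -1)) && 3*store(vec, v, 2*s + 3)[v] > -8))
The weakest precondition is ((2*tot + v > 2*s - 15 && 4*tot >= -9) ==> ((!(2*v >= -1)) && 3*store(vec, 2*tot + 2, 4*tot - v + 8)[v] > -8)) && ((!(2*tot + v > 2*s - 15 && 4*tot >= -9)) ==> ((!(2*v >= -1)) && 3*store(vec, v, 2*s + 3)[v] > -8)).
Check whether (v > 2*s - 19 ==> ((!(2*v >= -1)) && 3*store(vec, 6, -v + 16)[v] > -8)) && ((!(v > 2*s - 19)) ==> ((!(2*v >= -1)) && 3*store(vec, v, 2*s + 3)[v] > -8)) && tot == 3 implies it.
Countermodel: at the initial state s = 9, tot = 3, v = -1, vec = {[-1] = -3, [6] = 4, [8] = 4, elsewhere 4}, the precondition holds but the weakest precondition fails.
Answer: invalid


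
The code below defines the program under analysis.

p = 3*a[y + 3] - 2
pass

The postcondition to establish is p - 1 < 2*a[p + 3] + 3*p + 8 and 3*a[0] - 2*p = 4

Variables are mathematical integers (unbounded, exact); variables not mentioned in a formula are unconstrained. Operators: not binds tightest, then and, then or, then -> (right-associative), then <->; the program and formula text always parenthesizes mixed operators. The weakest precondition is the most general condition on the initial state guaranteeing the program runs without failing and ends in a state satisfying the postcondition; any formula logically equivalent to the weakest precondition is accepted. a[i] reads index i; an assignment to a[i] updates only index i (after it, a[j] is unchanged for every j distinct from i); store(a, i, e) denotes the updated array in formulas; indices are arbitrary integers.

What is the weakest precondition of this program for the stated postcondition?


Working backward. After the program, the postcondition p - 1 < 2*a[p + 3] + 3*p + 8 and 3*a[0] - 2*p = 4 must hold; in canonical form it is 2*a[p + 3] + 2*p > -9 and 3*a[0] = 2*p + 4.
Before skip: 2*a[p + 3] + 2*p > -9 and 3*a[0] = 2*p + 4
Before p := 3*a[y + 3] - 2: 2*a[3*a[y + 3] + 1] + 6*a[y + 3] > -5 and 3*a[0] = 6*a[y + 3]
Answer: WP = 2*a[3*a[y + 3] + 1] + 6*a[y + 3] > -5 and 3*a[0] = 6*a[y + 3]


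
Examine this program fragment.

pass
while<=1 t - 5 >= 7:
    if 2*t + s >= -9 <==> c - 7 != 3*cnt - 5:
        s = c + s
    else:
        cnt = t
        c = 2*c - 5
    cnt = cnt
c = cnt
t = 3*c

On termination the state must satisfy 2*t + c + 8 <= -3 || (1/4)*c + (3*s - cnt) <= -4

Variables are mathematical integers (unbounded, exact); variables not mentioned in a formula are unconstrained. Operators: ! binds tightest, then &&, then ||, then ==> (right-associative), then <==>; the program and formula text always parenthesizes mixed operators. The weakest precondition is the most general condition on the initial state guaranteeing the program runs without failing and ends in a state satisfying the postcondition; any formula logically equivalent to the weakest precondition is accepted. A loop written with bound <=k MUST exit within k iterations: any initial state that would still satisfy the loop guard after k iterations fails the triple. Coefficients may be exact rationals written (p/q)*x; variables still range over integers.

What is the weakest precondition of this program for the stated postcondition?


Working backward. After the program, the postcondition 2*t + c + 8 <= -3 || (1/4)*c + (3*s - cnt) <= -4 must hold; in canonical form it is c + 2*t <= -11 || (1/4)*c + 3*s <= cnt - 4.
Before t := 3*c: 7*c <= -11 || (1/4)*c + 3*s <= cnt - 4
Before c := cnt: 7*cnt <= -11 || 3*s <= (3/4)*cnt - 4
Before the loop (bound <=1), unroll the exhaustion recursion (WP_0 = exit-now case; WP_j = one more guarded iteration, up to j = 1):
  WP_0: (!(t >= 12)) && (7*cnt <= -11 || 3*s <= (3/4)*cnt - 4)
  WP_1: (t >= 12 ==> (((s + 2*t >= -9 <==> c != 3*cnt + 2) ==> ((!(t >= 12)) && (7*cnt <= -11 || 3*c + 3*s <= (3/4)*cnt - 4))) && ((!(s + 2*t >= -9 <==> c != 3*cnt + 2)) ==> ((!(t >= 12)) && (7*t <= -11 || 3*s <= (3/4)*t - 4))))) && ((!(t >= 12)) ==> (7*cnt <= -11 || 3*s <= (3/4)*cnt - 4))
So before the loop: (t >= 12 ==> (((s + 2*t >= -9 <==> c != 3*cnt + 2) ==> ((!(t >= 12)) && (7*cnt <= -11 || 3*c + 3*s <= (3/4)*cnt - 4))) && ((!(s + 2*t >= -9 <==> c != 3*cnt + 2)) ==> ((!(t >= 12)) && (7*t <= -11 || 3*s <= (3/4)*t - 4))))) && ((!(t >= 12)) ==> (7*cnt <= -11 || 3*s <= (3/4)*cnt - 4))
Before skip: (t >= 12 ==> (((s + 2*t >= -9 <==> c != 3*cnt + 2) ==> ((!(t >= 12)) && (7*cnt <= -11 || 3*c + 3*s <= (3/4)*cnt - 4))) && ((!(s + 2*t >= -9 <==> c != 3*cnt + 2)) ==> ((!(t >= 12)) && (7*t <= -11 || 3*s <= (3/4)*t - 4))))) && ((!(t >= 12)) ==> (7*cnt <= -11 || 3*s <= (3/4)*cnt - 4))
Answer: WP = (t >= 12 ==> (((s + 2*t >= -9 <==> c != 3*cnt + 2) ==> ((!(t >= 12)) && (7*cnt <= -11 || 3*c + 3*s <= (3/4)*cnt - 4))) && ((!(s + 2*t >= -9 <==> c != 3*cnt + 2)) ==> ((!(t >= 12)) && (7*t <= -11 || 3*s <= (3/4)*t - 4))))) && ((!(t >= 12)) ==> (7*cnt <= -11 || 3*s <= (3/4)*cnt - 4))


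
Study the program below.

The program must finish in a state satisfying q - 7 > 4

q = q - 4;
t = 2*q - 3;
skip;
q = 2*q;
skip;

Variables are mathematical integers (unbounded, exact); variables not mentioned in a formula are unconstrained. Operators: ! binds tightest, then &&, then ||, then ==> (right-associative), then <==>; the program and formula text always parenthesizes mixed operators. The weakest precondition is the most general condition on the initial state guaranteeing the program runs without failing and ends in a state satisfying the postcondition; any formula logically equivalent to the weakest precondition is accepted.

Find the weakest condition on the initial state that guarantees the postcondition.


Working backward. After the program, the postcondition q - 7 > 4 must hold; in canonical form it is q > 11.
Before skip: q > 11
Before q := 2*q: 2*q > 11
Before skip: 2*q > 11
Before t := 2*q - 3: 2*q > 11
Before q := q - 4: 2*q > 19
Answer: WP = 2*q > 19


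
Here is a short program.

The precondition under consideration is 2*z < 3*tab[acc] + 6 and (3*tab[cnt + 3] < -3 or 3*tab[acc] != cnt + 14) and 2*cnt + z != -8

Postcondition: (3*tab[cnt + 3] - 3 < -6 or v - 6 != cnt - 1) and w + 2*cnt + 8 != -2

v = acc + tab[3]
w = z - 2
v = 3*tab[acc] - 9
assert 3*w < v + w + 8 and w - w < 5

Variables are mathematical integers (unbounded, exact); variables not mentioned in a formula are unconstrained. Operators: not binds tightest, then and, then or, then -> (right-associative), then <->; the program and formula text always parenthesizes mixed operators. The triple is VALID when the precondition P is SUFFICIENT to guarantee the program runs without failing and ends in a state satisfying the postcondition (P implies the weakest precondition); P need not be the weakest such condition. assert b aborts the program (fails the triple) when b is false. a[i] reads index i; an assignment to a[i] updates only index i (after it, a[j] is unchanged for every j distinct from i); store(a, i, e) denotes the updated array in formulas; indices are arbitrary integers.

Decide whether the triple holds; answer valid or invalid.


Working backward. After the program, the postcondition (3*tab[cnt + 3] - 3 < -6 or v - 6 != cnt - 1) and w + 2*cnt + 8 != -2 must hold; in canonical form it is (3*tab[cnt + 3] < -3 or v != cnt + 5) and 2*cnt + w != -10.
Before assert 3*w < v + w + 8 and w - w < 5: 2*w < v + 8 and (3*tab[cnt + 3] < -3 or v != cnt + 5) and 2*cnt + w != -10
Before v := 3*tab[acc] - 9: 2*w < 3*tab[acc] - 1 and (3*tab[cnt + 3] < -3 or 3*tab[acc] != cnt + 14) and 2*cnt + w != -10
Before w := z - 2: 2*z < 3*tab[acc] + 3 and (3*tab[cnt + 3] < -3 or 3*tab[acc] != cnt + 14) and 2*cnt + z != -8
Before v := acc + tab[3]: 2*z < 3*tab[acc] + 3 and (3*tab[cnt + 3] < -3 or 3*tab[acc] != cnt + 14) and 2*cnt + z != -8
The weakest precondition is 2*z < 3*tab[acc] + 3 and (3*tab[cnt + 3] < -3 or 3*tab[acc] != cnt + 14) and 2*cnt + z != -8.
Check whether 2*z < 3*tab[acc] + 6 and (3*tab[cnt + 3] < -3 or 3*tab[acc] != cnt + 14) and 2*cnt + z != -8 implies it.
Countermodel: at the initial state acc = 2, cnt = -18, tab = {[-15] = -1, [2] = -1, elsewhere -1}, z = 0, the precondition holds but the weakest precondition fails.
Answer: invalid


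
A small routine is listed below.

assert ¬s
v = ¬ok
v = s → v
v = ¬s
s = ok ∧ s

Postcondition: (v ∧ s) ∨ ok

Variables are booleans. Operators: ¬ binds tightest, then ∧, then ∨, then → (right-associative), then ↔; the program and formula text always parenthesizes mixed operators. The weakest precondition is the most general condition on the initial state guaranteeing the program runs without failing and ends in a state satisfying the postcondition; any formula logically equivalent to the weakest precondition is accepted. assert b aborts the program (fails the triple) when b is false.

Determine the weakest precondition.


Working backward. After the program, (v ∧ s) ∨ ok must hold.
Before s := ok ∧ s: (v ∧ ok ∧ s) ∨ ok
Before v := ¬s: ok
Before v := s → v: ok
Before v := ¬ok: ok
Before assert ¬s: (¬s) ∧ ok
Answer: WP = (¬s) ∧ ok


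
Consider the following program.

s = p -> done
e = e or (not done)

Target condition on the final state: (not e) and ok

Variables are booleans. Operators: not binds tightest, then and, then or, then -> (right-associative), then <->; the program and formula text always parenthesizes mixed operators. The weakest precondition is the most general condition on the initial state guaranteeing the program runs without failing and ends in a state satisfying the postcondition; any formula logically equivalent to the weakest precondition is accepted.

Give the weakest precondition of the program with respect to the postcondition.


Working backward. After the program, (not e) and ok must hold.
Before e := e or (not done): (not (e or (not done))) and ok
Before s := p -> done: (not (e or (not done))) and ok
Answer: WP = (not (e or (not done))) and ok


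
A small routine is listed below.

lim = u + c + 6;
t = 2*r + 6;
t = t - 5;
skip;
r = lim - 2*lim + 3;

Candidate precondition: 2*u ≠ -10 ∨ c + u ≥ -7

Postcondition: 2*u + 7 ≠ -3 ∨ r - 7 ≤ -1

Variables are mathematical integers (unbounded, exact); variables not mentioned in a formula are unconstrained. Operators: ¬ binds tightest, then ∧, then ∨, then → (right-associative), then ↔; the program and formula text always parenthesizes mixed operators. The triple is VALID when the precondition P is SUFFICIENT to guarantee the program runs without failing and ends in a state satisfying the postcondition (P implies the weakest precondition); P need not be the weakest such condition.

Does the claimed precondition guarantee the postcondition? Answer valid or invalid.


Working backward. After the program, the postcondition 2*u + 7 ≠ -3 ∨ r - 7 ≤ -1 must hold; in canonical form it is 2*u ≠ -10 ∨ r ≤ 6.
Before r := lim - 2*lim + 3: 2*u ≠ -10 ∨ lim ≥ -3
Before skip: 2*u ≠ -10 ∨ lim ≥ -3
Before t := t - 5: 2*u ≠ -10 ∨ lim ≥ -3
Before t := 2*r + 6: 2*u ≠ -10 ∨ lim ≥ -3
Before lim := u + c + 6: 2*u ≠ -10 ∨ c + u ≥ -9
The weakest precondition is 2*u ≠ -10 ∨ c + u ≥ -9.
Check whether 2*u ≠ -10 ∨ c + u ≥ -7 implies it.
Every state satisfying the precondition satisfies the weakest precondition: the implication holds.
Answer: valid


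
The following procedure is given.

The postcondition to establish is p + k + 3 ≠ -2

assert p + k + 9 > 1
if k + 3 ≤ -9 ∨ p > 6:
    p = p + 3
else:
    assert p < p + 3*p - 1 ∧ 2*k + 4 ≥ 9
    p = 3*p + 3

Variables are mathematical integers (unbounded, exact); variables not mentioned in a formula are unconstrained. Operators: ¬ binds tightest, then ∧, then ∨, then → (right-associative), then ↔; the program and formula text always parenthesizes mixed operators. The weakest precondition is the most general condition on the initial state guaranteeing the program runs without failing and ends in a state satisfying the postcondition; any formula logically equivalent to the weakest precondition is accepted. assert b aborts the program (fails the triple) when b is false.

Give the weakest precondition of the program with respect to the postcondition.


Working backward. After the program, the postcondition p + k + 3 ≠ -2 must hold; in canonical form it is k + p ≠ -5.
Then branch requires k + p ≠ -8; else branch requires 3*p > 1 ∧ 2*k ≥ 5 ∧ k + 3*p ≠ -8.
Before the if: ((k ≤ -12 ∨ p > 6) → k + p ≠ -8) ∧ ((¬(k ≤ -12 ∨ p > 6)) → (3*p > 1 ∧ 2*k ≥ 5 ∧ k + 3*p ≠ -8))
Before assert p + k + 9 > 1: k + p > -8 ∧ ((k ≤ -12 ∨ p > 6) → k + p ≠ -8) ∧ ((¬(k ≤ -12 ∨ p > 6)) → (3*p > 1 ∧ 2*k ≥ 5 ∧ k + 3*p ≠ -8))
Answer: WP = k + p > -8 ∧ ((k ≤ -12 ∨ p > 6) → k + p ≠ -8) ∧ ((¬(k ≤ -12 ∨ p > 6)) → (3*p > 1 ∧ 2*k ≥ 5 ∧ k + 3*p ≠ -8))


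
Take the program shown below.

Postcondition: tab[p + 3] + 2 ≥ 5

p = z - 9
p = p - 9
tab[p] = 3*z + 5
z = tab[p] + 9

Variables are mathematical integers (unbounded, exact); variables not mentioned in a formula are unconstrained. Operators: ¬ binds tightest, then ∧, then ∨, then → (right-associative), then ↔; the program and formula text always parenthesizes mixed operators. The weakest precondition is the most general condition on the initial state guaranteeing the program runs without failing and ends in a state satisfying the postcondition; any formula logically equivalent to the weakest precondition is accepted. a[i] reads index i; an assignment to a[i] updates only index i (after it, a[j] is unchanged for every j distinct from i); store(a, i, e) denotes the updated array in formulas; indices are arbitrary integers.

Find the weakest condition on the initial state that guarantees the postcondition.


Working backward. After the program, the postcondition tab[p + 3] + 2 ≥ 5 must hold; in canonical form it is tab[p + 3] ≥ 3.
Before z := tab[p] + 9: tab[p + 3] ≥ 3
Before tab[p] := 3*z + 5: store(tab, p, 3*z + 5)[p + 3] ≥ 3
Before p := p - 9: store(tab, p - 9, 3*z + 5)[p - 6] ≥ 3
Before p := z - 9: store(tab, z - 18, 3*z + 5)[z - 15] ≥ 3
Answer: WP = store(tab, z - 18, 3*z + 5)[z - 15] ≥ 3


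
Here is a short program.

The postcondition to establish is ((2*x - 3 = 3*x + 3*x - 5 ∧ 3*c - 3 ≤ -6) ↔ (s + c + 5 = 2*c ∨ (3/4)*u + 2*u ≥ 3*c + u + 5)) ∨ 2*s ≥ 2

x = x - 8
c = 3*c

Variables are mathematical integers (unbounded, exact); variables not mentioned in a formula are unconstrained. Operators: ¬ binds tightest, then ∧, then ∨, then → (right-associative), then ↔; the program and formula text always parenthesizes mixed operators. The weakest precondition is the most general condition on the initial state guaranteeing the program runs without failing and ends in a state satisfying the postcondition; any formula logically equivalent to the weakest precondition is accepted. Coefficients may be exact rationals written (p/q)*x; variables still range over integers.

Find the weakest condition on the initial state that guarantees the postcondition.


Working backward. After the program, the postcondition ((2*x - 3 = 3*x + 3*x - 5 ∧ 3*c - 3 ≤ -6) ↔ (s + c + 5 = 2*c ∨ (3/4)*u + 2*u ≥ 3*c + u + 5)) ∨ 2*s ≥ 2 must hold; in canonical form it is ((4*x = 2 ∧ 3*c ≤ -3) ↔ (s = c - 5 ∨ (7/4)*u ≥ 3*c + 5)) ∨ 2*s ≥ 2.
Before c := 3*c: ((4*x = 2 ∧ 9*c ≤ -3) ↔ (s = 3*c - 5 ∨ (7/4)*u ≥ 9*c + 5)) ∨ 2*s ≥ 2
Before x := x - 8: ((4*x = 34 ∧ 9*c ≤ -3) ↔ (s = 3*c - 5 ∨ (7/4)*u ≥ 9*c + 5)) ∨ 2*s ≥ 2
Answer: WP = ((4*x = 34 ∧ 9*c ≤ -3) ↔ (s = 3*c - 5 ∨ (7/4)*u ≥ 9*c + 5)) ∨ 2*s ≥ 2


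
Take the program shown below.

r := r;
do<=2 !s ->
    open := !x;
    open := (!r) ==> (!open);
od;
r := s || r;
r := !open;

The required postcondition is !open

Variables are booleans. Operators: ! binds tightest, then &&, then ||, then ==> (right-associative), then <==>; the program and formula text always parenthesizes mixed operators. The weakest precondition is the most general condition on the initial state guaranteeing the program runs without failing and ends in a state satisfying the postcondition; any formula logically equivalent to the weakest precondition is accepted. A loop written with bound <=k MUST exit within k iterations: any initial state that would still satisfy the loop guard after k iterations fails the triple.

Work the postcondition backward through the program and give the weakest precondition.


Working backward. After the program, !open must hold.
Before r := !open: !open
Before r := s || r: !open
Before the loop (bound <=2), unroll the exhaustion recursion (WP_0 = exit-now case; WP_j = one more guarded iteration, up to j = 2):
  WP_0: s && (!open)
  WP_1: ((!s) ==> (s && (!((!r) ==> x)))) && (s ==> (!open))
  WP_2: ((!s) ==> (((!s) ==> (s && (!((!r) ==> x)))) && (s ==> (!((!r) ==> x))))) && (s ==> (!open))
So before the loop: ((!s) ==> (((!s) ==> (s && (!((!r) ==> x)))) && (s ==> (!((!r) ==> x))))) && (s ==> (!open))
Before r := r: ((!s) ==> (((!s) ==> (s && (!((!r) ==> x)))) && (s ==> (!((!r) ==> x))))) && (s ==> (!open))
Answer: WP = ((!s) ==> (((!s) ==> (s && (!((!r) ==> x)))) && (s ==> (!((!r) ==> x))))) && (s ==> (!open))


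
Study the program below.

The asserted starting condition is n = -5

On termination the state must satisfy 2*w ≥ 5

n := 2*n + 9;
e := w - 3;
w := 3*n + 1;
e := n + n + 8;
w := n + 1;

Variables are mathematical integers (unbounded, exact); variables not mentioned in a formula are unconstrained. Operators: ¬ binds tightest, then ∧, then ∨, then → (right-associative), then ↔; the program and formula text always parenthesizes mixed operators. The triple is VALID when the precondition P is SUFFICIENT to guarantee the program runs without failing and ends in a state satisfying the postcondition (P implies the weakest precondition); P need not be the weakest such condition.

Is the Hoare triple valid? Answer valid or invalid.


Working backward. After the program, 2*w ≥ 5 must hold.
Before w := n + 1: 2*n ≥ 3
Before e := n + n + 8: 2*n ≥ 3
Before w := 3*n + 1: 2*n ≥ 3
Before e := w - 3: 2*n ≥ 3
Before n := 2*n + 9: 4*n ≥ -15
The weakest precondition is 4*n ≥ -15.
Check whether n = -5 implies it.
Countermodel: at the initial state n = -5, the precondition holds but the weakest precondition fails.
Answer: invalid


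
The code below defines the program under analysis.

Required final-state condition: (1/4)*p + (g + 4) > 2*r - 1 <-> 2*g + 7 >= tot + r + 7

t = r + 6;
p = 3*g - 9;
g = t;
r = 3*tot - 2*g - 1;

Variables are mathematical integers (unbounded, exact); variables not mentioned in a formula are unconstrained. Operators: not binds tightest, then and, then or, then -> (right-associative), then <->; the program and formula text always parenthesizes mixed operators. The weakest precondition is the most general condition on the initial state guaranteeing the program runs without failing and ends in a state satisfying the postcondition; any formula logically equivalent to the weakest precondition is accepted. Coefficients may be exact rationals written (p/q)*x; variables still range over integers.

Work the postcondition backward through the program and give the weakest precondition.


Working backward. After the program, the postcondition (1/4)*p + (g + 4) > 2*r - 1 <-> 2*g + 7 >= tot + r + 7 must hold; in canonical form it is g + (1/4)*p > 2*r - 5 <-> 2*g >= r + tot.
Before r := 3*tot - 2*g - 1: 5*g + (1/4)*p > 6*tot - 7 <-> 4*g >= 4*tot - 1
Before g := t: (1/4)*p + 5*t > 6*tot - 7 <-> 4*t >= 4*tot - 1
Before p := 3*g - 9: (3/4)*g + 5*t > 6*tot - 19/4 <-> 4*t >= 4*tot - 1
Before t := r + 6: (3/4)*g + 5*r > 6*tot - 139/4 <-> 4*r >= 4*tot - 25
Answer: WP = (3/4)*g + 5*r > 6*tot - 139/4 <-> 4*r >= 4*tot - 25


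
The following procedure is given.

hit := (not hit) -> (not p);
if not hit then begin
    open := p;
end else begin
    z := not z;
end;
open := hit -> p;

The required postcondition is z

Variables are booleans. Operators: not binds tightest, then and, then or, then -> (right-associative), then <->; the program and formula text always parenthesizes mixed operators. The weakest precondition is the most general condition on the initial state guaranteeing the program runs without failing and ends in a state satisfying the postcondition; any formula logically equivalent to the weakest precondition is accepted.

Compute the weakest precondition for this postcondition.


Working backward. After the program, z must hold.
Before open := hit -> p: z
Then branch requires z; else branch requires not z.
Before the if: ((not hit) -> z) and (hit -> (not z))
Before hit := (not hit) -> (not p): ((not ((not hit) -> (not p))) -> z) and (((not hit) -> (not p)) -> (not z))
Answer: WP = ((not ((not hit) -> (not p))) -> z) and (((not hit) -> (not p)) -> (not z))
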